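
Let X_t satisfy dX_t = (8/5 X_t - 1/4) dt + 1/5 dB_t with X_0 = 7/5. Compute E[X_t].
E[X_t] = 199*exp(8*t/5)/160 + 5/32

Taking expectations and using E[dB_t] = 0, the mean m(t) = E[X_t] satisfies the ODE m'(t) = a m(t) + b with m(0) = x_0. With a = 8/5, b = -1/4, x_0 = 7/5, the solution is
  m(t) = x_0 * exp(a t) + (b/a) * (exp(a t) - 1)
       = (7/5) * exp((8/5) t) + ((-1/4)/(8/5)) * (exp((8/5) t) - 1)
       = 199*exp(8*t/5)/160 + 5/32.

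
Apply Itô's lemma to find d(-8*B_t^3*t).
d(-8*B_t^3*t) = (8*B_t*(-B_t^2 - 3*t)) dt + (-24*B_t^2*t) dB_t

Itô's formula for f(t, x): d f(t, B_t) = (f_t + (1/2) f_xx) dt + f_x dB_t. Compute partials of f(t, x) = -8*t*x^3:
  f_t(t,x)  = -8*x^3
  f_x(t,x)  = -24*t*x^2
  f_xx(t,x) = -48*t*x
Assemble drift = f_t + (1/2) f_xx = 8*x*(-3*t - x^2) and diffusion = f_x = -24*t*x^2. Substituting x = B_t:
  d(-8*B_t^3*t) = (8*B_t*(-B_t^2 - 3*t)) dt + (-24*B_t^2*t) dB_t.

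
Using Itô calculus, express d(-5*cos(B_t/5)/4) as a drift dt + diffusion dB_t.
d(-5*cos(B_t/5)/4) = (cos(B_t/5)/40) dt + (sin(B_t/5)/4) dB_t

Itô's formula for f(B_t) gives d f(B_t) = f'(B_t) dB_t + (1/2) f''(B_t) dt. Compute derivatives of f(x) = -5*cos(x/5)/4:
  f'(x)  = sin(x/5)/4
  f''(x) = cos(x/5)/20
Substitute x = B_t and multiply the f'' term by 1/2:
  drift     = (1/2) * (cos(x/5)/20) evaluated at B_t = cos(B_t/5)/40
  diffusion = (sin(x/5)/4) evaluated at B_t = sin(B_t/5)/4
Therefore d(-5*cos(B_t/5)/4) = (cos(B_t/5)/40) dt + (sin(B_t/5)/4) dB_t.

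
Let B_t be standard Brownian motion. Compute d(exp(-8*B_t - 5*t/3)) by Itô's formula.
d(exp(-8*B_t - 5*t/3)) = (91*exp(-8*B_t - 5*t/3)/3) dt + (-8*exp(-8*B_t - 5*t/3)) dB_t

Itô's formula for f(t, x): d f(t, B_t) = (f_t + (1/2) f_xx) dt + f_x dB_t. Compute partials of f(t, x) = exp(-5*t/3 - 8*x):
  f_t(t,x)  = -5*exp(-5*t/3 - 8*x)/3
  f_x(t,x)  = -8*exp(-5*t/3 - 8*x)
  f_xx(t,x) = 64*exp(-5*t/3 - 8*x)
Assemble drift = f_t + (1/2) f_xx = 91*exp(-5*t/3 - 8*x)/3 and diffusion = f_x = -8*exp(-5*t/3 - 8*x). Substituting x = B_t:
  d(exp(-8*B_t - 5*t/3)) = (91*exp(-8*B_t - 5*t/3)/3) dt + (-8*exp(-8*B_t - 5*t/3)) dB_t.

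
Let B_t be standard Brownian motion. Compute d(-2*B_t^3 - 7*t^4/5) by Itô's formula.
d(-2*B_t^3 - 7*t^4/5) = (-6*B_t - 28*t^3/5) dt + (-6*B_t^2) dB_t

Itô's formula for f(t, x): d f(t, B_t) = (f_t + (1/2) f_xx) dt + f_x dB_t. Compute partials of f(t, x) = -7*t^4/5 - 2*x^3:
  f_t(t,x)  = -28*t^3/5
  f_x(t,x)  = -6*x^2
  f_xx(t,x) = -12*x
Assemble drift = f_t + (1/2) f_xx = -28*t^3/5 - 6*x and diffusion = f_x = -6*x^2. Substituting x = B_t:
  d(-2*B_t^3 - 7*t^4/5) = (-6*B_t - 28*t^3/5) dt + (-6*B_t^2) dB_t.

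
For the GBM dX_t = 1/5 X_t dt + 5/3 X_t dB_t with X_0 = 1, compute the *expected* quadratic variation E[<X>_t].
E[<X>_t] = 125*exp(143*t/45)/143 - 125/143

<X>_t = int_0^t ((5/3) * X_s)^2 ds. Taking expectation inside the integral: E[<X>_t] = (5/3)^2 * int_0^t E[X_s^2] ds. For GBM, E[X_s^2] = x_0^2 * exp((2 mu + sigma^2) s). Integrating:
  E[<X>_t] = (5/3)^2 * 1^2 * (exp((2*(1/5) + (5/3)^2) t) - 1) / (2*(1/5) + (5/3)^2)
           = (5/3)^2 * 1^2 * (exp((143/45) t) - 1) / (143/45) = 125*exp(143*t/45)/143 - 125/143.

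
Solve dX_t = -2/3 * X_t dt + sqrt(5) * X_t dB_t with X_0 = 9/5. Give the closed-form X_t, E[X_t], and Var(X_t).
X_t = 9/5 * exp((-19/6) t + (sqrt(5)) B_t); E[X_t] = 9*exp(-2*t/3)/5; Var(X_t) = (81*exp(5*t) - 81)*exp(-4*t/3)/25

For GBM dX = mu X dt + sigma X dB with X_0 = x_0, apply Itô to Y = log X: dY = (mu - sigma^2/2) dt + sigma dB, so Y_t = log(x_0) + (mu - sigma^2/2) t + sigma B_t and hence X_t = x_0 * exp((mu - sigma^2/2) t + sigma B_t).
With mu = -2/3, sigma = sqrt(5), x_0 = 9/5, this gives:
  X_t = 9/5 * exp((-19/6) * t + (sqrt(5)) * B_t).
Since sigma*B_t ~ Normal(0, sigma^2 t), E[exp(sigma*B_t)] = exp(sigma^2 t / 2); so E[X_t] = x_0 * exp((mu - sigma^2/2) t) * exp(sigma^2 t / 2) = x_0 * exp(mu t) = 9*exp(-2*t/3)/5.
Var(X_t) = E[X_t^2] - (E[X_t])^2 = x_0^2 * exp(2 mu t) * (exp(sigma^2 t) - 1) = (81*exp(5*t) - 81)*exp(-4*t/3)/25.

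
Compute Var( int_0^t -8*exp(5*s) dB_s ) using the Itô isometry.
Var = 32*exp(10*t)/5 - 32/5

The Itô integral of a deterministic integrand f(s) has mean 0 because each increment f(s) * (B_{s+ds} - B_s) has mean 0. By the Itô isometry:
  Var( int_0^t f(s) dB_s ) = E[ (int_0^t f(s) dB_s)^2 ] = int_0^t f(s)^2 ds.
Here f(s) = -8*exp(5*s), so f(s)^2 = 64*exp(10*s). Integrate:
  int_0^t (64*exp(10*s)) ds = 32*exp(10*t)/5 - 32/5.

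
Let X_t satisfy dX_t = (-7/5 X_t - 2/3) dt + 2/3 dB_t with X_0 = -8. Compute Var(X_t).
Var(X_t) = 10/63 - 10*exp(-14*t/5)/63

The variance V(t) = Var(X_t) satisfies V'(t) = 2 a V(t) + c^2 with V(0) = 0 (drift coefficient is linear in X, diffusion is constant). With a = -7/5, c = 2/3, the solution is
  V(t) = (c^2 / (2 a)) * (exp(2 a t) - 1)
       = ((2/3)^2 / (2*(-7/5))) * (exp((-14/5) t) - 1)
       = 10/63 - 10*exp(-14*t/5)/63.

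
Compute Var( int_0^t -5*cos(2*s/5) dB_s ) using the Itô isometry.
Var = 25*t/2 + 125*sin(4*t/5)/8

The Itô integral of a deterministic integrand f(s) has mean 0 because each increment f(s) * (B_{s+ds} - B_s) has mean 0. By the Itô isometry:
  Var( int_0^t f(s) dB_s ) = E[ (int_0^t f(s) dB_s)^2 ] = int_0^t f(s)^2 ds.
Here f(s) = -5*cos(2*s/5), so f(s)^2 = 25*cos(2*s/5)^2. Integrate:
  int_0^t (25*cos(2*s/5)^2) ds = 25*t/2 + 125*sin(4*t/5)/8.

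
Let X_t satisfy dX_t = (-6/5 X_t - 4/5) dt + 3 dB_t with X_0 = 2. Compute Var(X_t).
Var(X_t) = 15/4 - 15*exp(-12*t/5)/4

The variance V(t) = Var(X_t) satisfies V'(t) = 2 a V(t) + c^2 with V(0) = 0 (drift coefficient is linear in X, diffusion is constant). With a = -6/5, c = 3, the solution is
  V(t) = (c^2 / (2 a)) * (exp(2 a t) - 1)
       = (3^2 / (2*(-6/5))) * (exp((-12/5) t) - 1)
       = 15/4 - 15*exp(-12*t/5)/4.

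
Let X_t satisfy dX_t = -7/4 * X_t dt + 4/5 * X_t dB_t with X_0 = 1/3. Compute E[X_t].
E[X_t] = exp(-7*t/4)/3

For GBM dX = mu X dt + sigma X dB with X_0 = x_0, apply Itô to Y = log X: dY = (mu - sigma^2/2) dt + sigma dB, so Y_t = log(x_0) + (mu - sigma^2/2) t + sigma B_t and hence X_t = x_0 * exp((mu - sigma^2/2) t + sigma B_t).
With mu = -7/4, sigma = 4/5, x_0 = 1/3, this gives:
  X_t = 1/3 * exp((-207/100) * t + (4/5) * B_t).
Since sigma*B_t ~ Normal(0, sigma^2 t), E[exp(sigma*B_t)] = exp(sigma^2 t / 2); so E[X_t] = x_0 * exp((mu - sigma^2/2) t) * exp(sigma^2 t / 2) = x_0 * exp(mu t) = exp(-7*t/4)/3.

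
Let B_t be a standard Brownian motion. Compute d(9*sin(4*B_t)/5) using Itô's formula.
d(9*sin(4*B_t)/5) = (-72*sin(4*B_t)/5) dt + (36*cos(4*B_t)/5) dB_t

Itô's formula for f(B_t) gives d f(B_t) = f'(B_t) dB_t + (1/2) f''(B_t) dt. Compute derivatives of f(x) = 9*sin(4*x)/5:
  f'(x)  = 36*cos(4*x)/5
  f''(x) = -144*sin(4*x)/5
Substitute x = B_t and multiply the f'' term by 1/2:
  drift     = (1/2) * (-144*sin(4*x)/5) evaluated at B_t = -72*sin(4*B_t)/5
  diffusion = (36*cos(4*x)/5) evaluated at B_t = 36*cos(4*B_t)/5
Therefore d(9*sin(4*B_t)/5) = (-72*sin(4*B_t)/5) dt + (36*cos(4*B_t)/5) dB_t.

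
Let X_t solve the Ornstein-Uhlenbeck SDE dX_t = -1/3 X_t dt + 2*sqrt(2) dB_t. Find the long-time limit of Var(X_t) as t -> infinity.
lim Var(X_t) = 12

The OU SDE dX = -theta X dt + sigma dB admits the integrating factor exp(theta t): d(exp(theta t) X_t) = sigma exp(theta t) dB_t. Integrating from 0 to t gives X_t = x_0 * exp(-theta t) + sigma * int_0^t exp(-theta (t-s)) dB_s for any initial x_0. The Itô integral has variance (by the Itô isometry) sigma^2 * int_0^t exp(-2 theta (t - s)) ds = sigma^2 * (1 - exp(-2 theta t)) / (2 theta), independent of x_0.
With theta = 1/3, sigma = 2*sqrt(2):
  Var(X_t) = (2*sqrt(2))^2 * (1 - exp(-2*1/3 t)) / (2 * 1/3) = 12 - 12*exp(-2*t/3).
As t -> infinity, exp(-2*1/3 t) -> 0, so the stationary variance is sigma^2 / (2 theta) = 12.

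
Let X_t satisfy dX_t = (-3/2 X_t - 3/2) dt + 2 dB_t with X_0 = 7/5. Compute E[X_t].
E[X_t] = -1 + 12*exp(-3*t/2)/5

Taking expectations and using E[dB_t] = 0, the mean m(t) = E[X_t] satisfies the ODE m'(t) = a m(t) + b with m(0) = x_0. With a = -3/2, b = -3/2, x_0 = 7/5, the solution is
  m(t) = x_0 * exp(a t) + (b/a) * (exp(a t) - 1)
       = (7/5) * exp((-3/2) t) + ((-3/2)/(-3/2)) * (exp((-3/2) t) - 1)
       = -1 + 12*exp(-3*t/2)/5.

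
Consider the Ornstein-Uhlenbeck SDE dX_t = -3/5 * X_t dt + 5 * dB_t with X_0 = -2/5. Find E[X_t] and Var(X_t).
E[X_t] = -2*exp(-3*t/5)/5; Var(X_t) = 125/6 - 125*exp(-6*t/5)/6

The OU SDE dX = -theta X dt + sigma dB admits the integrating factor exp(theta t): d(exp(theta t) X_t) = sigma exp(theta t) dB_t. Integrating from 0 to t:
  X_t = x_0 * exp(-theta t) + sigma * int_0^t exp(-theta (t-s)) dB_s.
The Itô integral has mean 0 and (by the Itô isometry) variance sigma^2 * int_0^t exp(-2 theta (t - s)) ds = sigma^2 * (1 - exp(-2 theta t)) / (2 theta).
With theta = 3/5, sigma = 5, x_0 = -2/5:
  E[X_t] = -2/5 * exp(-3/5 t) = -2*exp(-3*t/5)/5
  Var(X_t) = (5)^2 * (1 - exp(-2*3/5 t)) / (2 * 3/5) = 125/6 - 125*exp(-6*t/5)/6.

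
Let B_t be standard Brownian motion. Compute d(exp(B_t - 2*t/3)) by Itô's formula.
d(exp(B_t - 2*t/3)) = (-exp(B_t - 2*t/3)/6) dt + (exp(B_t - 2*t/3)) dB_t

Itô's formula for f(t, x): d f(t, B_t) = (f_t + (1/2) f_xx) dt + f_x dB_t. Compute partials of f(t, x) = exp(-2*t/3 + x):
  f_t(t,x)  = -2*exp(-2*t/3 + x)/3
  f_x(t,x)  = exp(-2*t/3 + x)
  f_xx(t,x) = exp(-2*t/3 + x)
Assemble drift = f_t + (1/2) f_xx = -exp(-2*t/3 + x)/6 and diffusion = f_x = exp(-2*t/3 + x). Substituting x = B_t:
  d(exp(B_t - 2*t/3)) = (-exp(B_t - 2*t/3)/6) dt + (exp(B_t - 2*t/3)) dB_t.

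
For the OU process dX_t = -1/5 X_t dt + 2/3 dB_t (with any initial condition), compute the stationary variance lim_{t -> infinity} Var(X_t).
lim Var(X_t) = 10/9

The OU SDE dX = -theta X dt + sigma dB admits the integrating factor exp(theta t): d(exp(theta t) X_t) = sigma exp(theta t) dB_t. Integrating from 0 to t gives X_t = x_0 * exp(-theta t) + sigma * int_0^t exp(-theta (t-s)) dB_s for any initial x_0. The Itô integral has variance (by the Itô isometry) sigma^2 * int_0^t exp(-2 theta (t - s)) ds = sigma^2 * (1 - exp(-2 theta t)) / (2 theta), independent of x_0.
With theta = 1/5, sigma = 2/3:
  Var(X_t) = (2/3)^2 * (1 - exp(-2*1/5 t)) / (2 * 1/5) = 10/9 - 10*exp(-2*t/5)/9.
As t -> infinity, exp(-2*1/5 t) -> 0, so the stationary variance is sigma^2 / (2 theta) = 10/9.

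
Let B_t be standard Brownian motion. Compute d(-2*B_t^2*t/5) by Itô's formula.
d(-2*B_t^2*t/5) = (-2*B_t^2/5 - 2*t/5) dt + (-4*B_t*t/5) dB_t

Itô's formula for f(t, x): d f(t, B_t) = (f_t + (1/2) f_xx) dt + f_x dB_t. Compute partials of f(t, x) = -2*t*x^2/5:
  f_t(t,x)  = -2*x^2/5
  f_x(t,x)  = -4*t*x/5
  f_xx(t,x) = -4*t/5
Assemble drift = f_t + (1/2) f_xx = -2*t/5 - 2*x^2/5 and diffusion = f_x = -4*t*x/5. Substituting x = B_t:
  d(-2*B_t^2*t/5) = (-2*B_t^2/5 - 2*t/5) dt + (-4*B_t*t/5) dB_t.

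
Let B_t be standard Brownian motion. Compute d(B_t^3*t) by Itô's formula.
d(B_t^3*t) = (B_t*(B_t^2 + 3*t)) dt + (3*B_t^2*t) dB_t

Itô's formula for f(t, x): d f(t, B_t) = (f_t + (1/2) f_xx) dt + f_x dB_t. Compute partials of f(t, x) = t*x^3:
  f_t(t,x)  = x^3
  f_x(t,x)  = 3*t*x^2
  f_xx(t,x) = 6*t*x
Assemble drift = f_t + (1/2) f_xx = x*(3*t + x^2) and diffusion = f_x = 3*t*x^2. Substituting x = B_t:
  d(B_t^3*t) = (B_t*(B_t^2 + 3*t)) dt + (3*B_t^2*t) dB_t.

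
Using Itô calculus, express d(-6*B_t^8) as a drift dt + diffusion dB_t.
d(-6*B_t^8) = (-168*B_t^6) dt + (-48*B_t^7) dB_t

Itô's formula for f(B_t) gives d f(B_t) = f'(B_t) dB_t + (1/2) f''(B_t) dt. Compute derivatives of f(x) = -6*x^8:
  f'(x)  = -48*x^7
  f''(x) = -336*x^6
Substitute x = B_t and multiply the f'' term by 1/2:
  drift     = (1/2) * (-336*x^6) evaluated at B_t = -168*B_t^6
  diffusion = (-48*x^7) evaluated at B_t = -48*B_t^7
Therefore d(-6*B_t^8) = (-168*B_t^6) dt + (-48*B_t^7) dB_t.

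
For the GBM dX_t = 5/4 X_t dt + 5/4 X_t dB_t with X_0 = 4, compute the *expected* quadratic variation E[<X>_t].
E[<X>_t] = 80*exp(65*t/16)/13 - 80/13

<X>_t = int_0^t ((5/4) * X_s)^2 ds. Taking expectation inside the integral: E[<X>_t] = (5/4)^2 * int_0^t E[X_s^2] ds. For GBM, E[X_s^2] = x_0^2 * exp((2 mu + sigma^2) s). Integrating:
  E[<X>_t] = (5/4)^2 * 4^2 * (exp((2*(5/4) + (5/4)^2) t) - 1) / (2*(5/4) + (5/4)^2)
           = (5/4)^2 * 4^2 * (exp((65/16) t) - 1) / (65/16) = 80*exp(65*t/16)/13 - 80/13.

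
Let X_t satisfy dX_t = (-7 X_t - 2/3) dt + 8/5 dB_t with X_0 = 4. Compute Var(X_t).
Var(X_t) = 32/175 - 32*exp(-14*t)/175

The variance V(t) = Var(X_t) satisfies V'(t) = 2 a V(t) + c^2 with V(0) = 0 (drift coefficient is linear in X, diffusion is constant). With a = -7, c = 8/5, the solution is
  V(t) = (c^2 / (2 a)) * (exp(2 a t) - 1)
       = ((8/5)^2 / (2*(-7))) * (exp((-14) t) - 1)
       = 32/175 - 32*exp(-14*t)/175.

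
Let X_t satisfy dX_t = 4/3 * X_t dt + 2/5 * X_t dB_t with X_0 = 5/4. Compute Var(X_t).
Var(X_t) = 25*(exp(4*t/25) - 1)*exp(8*t/3)/16

For GBM dX = mu X dt + sigma X dB with X_0 = x_0, apply Itô to Y = log X: dY = (mu - sigma^2/2) dt + sigma dB, so Y_t = log(x_0) + (mu - sigma^2/2) t + sigma B_t and hence X_t = x_0 * exp((mu - sigma^2/2) t + sigma B_t).
With mu = 4/3, sigma = 2/5, x_0 = 5/4, this gives:
  X_t = 5/4 * exp((94/75) * t + (2/5) * B_t).
Since sigma*B_t ~ Normal(0, sigma^2 t), E[exp(sigma*B_t)] = exp(sigma^2 t / 2); so E[X_t] = x_0 * exp((mu - sigma^2/2) t) * exp(sigma^2 t / 2) = x_0 * exp(mu t) = 5*exp(4*t/3)/4.
Var(X_t) = E[X_t^2] - (E[X_t])^2 = x_0^2 * exp(2 mu t) * (exp(sigma^2 t) - 1) = 25*(exp(4*t/25) - 1)*exp(8*t/3)/16.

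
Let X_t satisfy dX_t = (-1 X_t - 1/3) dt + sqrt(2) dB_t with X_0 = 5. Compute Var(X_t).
Var(X_t) = 1 - exp(-2*t)

The variance V(t) = Var(X_t) satisfies V'(t) = 2 a V(t) + c^2 with V(0) = 0 (drift coefficient is linear in X, diffusion is constant). With a = -1, c = sqrt(2), the solution is
  V(t) = (c^2 / (2 a)) * (exp(2 a t) - 1)
       = (sqrt(2)^2 / (2*(-1))) * (exp((-2) t) - 1)
       = 1 - exp(-2*t).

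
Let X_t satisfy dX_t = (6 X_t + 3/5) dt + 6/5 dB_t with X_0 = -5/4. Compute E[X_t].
E[X_t] = -23*exp(6*t)/20 - 1/10

Taking expectations and using E[dB_t] = 0, the mean m(t) = E[X_t] satisfies the ODE m'(t) = a m(t) + b with m(0) = x_0. With a = 6, b = 3/5, x_0 = -5/4, the solution is
  m(t) = x_0 * exp(a t) + (b/a) * (exp(a t) - 1)
       = (-5/4) * exp(6 t) + ((3/5)/6) * (exp(6 t) - 1)
       = -23*exp(6*t)/20 - 1/10.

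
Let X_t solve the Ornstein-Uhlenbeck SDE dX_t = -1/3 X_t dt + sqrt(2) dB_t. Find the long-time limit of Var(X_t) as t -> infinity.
lim Var(X_t) = 3

The OU SDE dX = -theta X dt + sigma dB admits the integrating factor exp(theta t): d(exp(theta t) X_t) = sigma exp(theta t) dB_t. Integrating from 0 to t gives X_t = x_0 * exp(-theta t) + sigma * int_0^t exp(-theta (t-s)) dB_s for any initial x_0. The Itô integral has variance (by the Itô isometry) sigma^2 * int_0^t exp(-2 theta (t - s)) ds = sigma^2 * (1 - exp(-2 theta t)) / (2 theta), independent of x_0.
With theta = 1/3, sigma = sqrt(2):
  Var(X_t) = (sqrt(2))^2 * (1 - exp(-2*1/3 t)) / (2 * 1/3) = 3 - 3*exp(-2*t/3).
As t -> infinity, exp(-2*1/3 t) -> 0, so the stationary variance is sigma^2 / (2 theta) = 3.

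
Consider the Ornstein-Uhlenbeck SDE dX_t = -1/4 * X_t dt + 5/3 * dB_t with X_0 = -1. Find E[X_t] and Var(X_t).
E[X_t] = -exp(-t/4); Var(X_t) = 50/9 - 50*exp(-t/2)/9

The OU SDE dX = -theta X dt + sigma dB admits the integrating factor exp(theta t): d(exp(theta t) X_t) = sigma exp(theta t) dB_t. Integrating from 0 to t:
  X_t = x_0 * exp(-theta t) + sigma * int_0^t exp(-theta (t-s)) dB_s.
The Itô integral has mean 0 and (by the Itô isometry) variance sigma^2 * int_0^t exp(-2 theta (t - s)) ds = sigma^2 * (1 - exp(-2 theta t)) / (2 theta).
With theta = 1/4, sigma = 5/3, x_0 = -1:
  E[X_t] = -1 * exp(-1/4 t) = -exp(-t/4)
  Var(X_t) = (5/3)^2 * (1 - exp(-2*1/4 t)) / (2 * 1/4) = 50/9 - 50*exp(-t/2)/9.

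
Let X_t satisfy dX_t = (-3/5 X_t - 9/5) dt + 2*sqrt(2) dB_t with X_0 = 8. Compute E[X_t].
E[X_t] = -3 + 11*exp(-3*t/5)

Taking expectations and using E[dB_t] = 0, the mean m(t) = E[X_t] satisfies the ODE m'(t) = a m(t) + b with m(0) = x_0. With a = -3/5, b = -9/5, x_0 = 8, the solution is
  m(t) = x_0 * exp(a t) + (b/a) * (exp(a t) - 1)
       = 8 * exp((-3/5) t) + ((-9/5)/(-3/5)) * (exp((-3/5) t) - 1)
       = -3 + 11*exp(-3*t/5).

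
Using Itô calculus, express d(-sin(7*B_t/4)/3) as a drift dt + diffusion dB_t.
d(-sin(7*B_t/4)/3) = (49*sin(7*B_t/4)/96) dt + (-7*cos(7*B_t/4)/12) dB_t

Itô's formula for f(B_t) gives d f(B_t) = f'(B_t) dB_t + (1/2) f''(B_t) dt. Compute derivatives of f(x) = -sin(7*x/4)/3:
  f'(x)  = -7*cos(7*x/4)/12
  f''(x) = 49*sin(7*x/4)/48
Substitute x = B_t and multiply the f'' term by 1/2:
  drift     = (1/2) * (49*sin(7*x/4)/48) evaluated at B_t = 49*sin(7*B_t/4)/96
  diffusion = (-7*cos(7*x/4)/12) evaluated at B_t = -7*cos(7*B_t/4)/12
Therefore d(-sin(7*B_t/4)/3) = (49*sin(7*B_t/4)/96) dt + (-7*cos(7*B_t/4)/12) dB_t.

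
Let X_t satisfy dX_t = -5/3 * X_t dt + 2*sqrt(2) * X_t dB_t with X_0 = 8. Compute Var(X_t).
Var(X_t) = (64*exp(8*t) - 64)*exp(-10*t/3)

For GBM dX = mu X dt + sigma X dB with X_0 = x_0, apply Itô to Y = log X: dY = (mu - sigma^2/2) dt + sigma dB, so Y_t = log(x_0) + (mu - sigma^2/2) t + sigma B_t and hence X_t = x_0 * exp((mu - sigma^2/2) t + sigma B_t).
With mu = -5/3, sigma = 2*sqrt(2), x_0 = 8, this gives:
  X_t = 8 * exp((-17/3) * t + (2*sqrt(2)) * B_t).
Since sigma*B_t ~ Normal(0, sigma^2 t), E[exp(sigma*B_t)] = exp(sigma^2 t / 2); so E[X_t] = x_0 * exp((mu - sigma^2/2) t) * exp(sigma^2 t / 2) = x_0 * exp(mu t) = 8*exp(-5*t/3).
Var(X_t) = E[X_t^2] - (E[X_t])^2 = x_0^2 * exp(2 mu t) * (exp(sigma^2 t) - 1) = (64*exp(8*t) - 64)*exp(-10*t/3).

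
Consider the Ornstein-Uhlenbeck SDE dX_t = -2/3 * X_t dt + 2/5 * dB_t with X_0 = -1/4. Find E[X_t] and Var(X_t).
E[X_t] = -exp(-2*t/3)/4; Var(X_t) = 3/25 - 3*exp(-4*t/3)/25

The OU SDE dX = -theta X dt + sigma dB admits the integrating factor exp(theta t): d(exp(theta t) X_t) = sigma exp(theta t) dB_t. Integrating from 0 to t:
  X_t = x_0 * exp(-theta t) + sigma * int_0^t exp(-theta (t-s)) dB_s.
The Itô integral has mean 0 and (by the Itô isometry) variance sigma^2 * int_0^t exp(-2 theta (t - s)) ds = sigma^2 * (1 - exp(-2 theta t)) / (2 theta).
With theta = 2/3, sigma = 2/5, x_0 = -1/4:
  E[X_t] = -1/4 * exp(-2/3 t) = -exp(-2*t/3)/4
  Var(X_t) = (2/5)^2 * (1 - exp(-2*2/3 t)) / (2 * 2/3) = 3/25 - 3*exp(-4*t/3)/25.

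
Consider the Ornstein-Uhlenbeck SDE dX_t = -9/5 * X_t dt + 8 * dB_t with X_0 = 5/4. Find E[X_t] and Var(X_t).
E[X_t] = 5*exp(-9*t/5)/4; Var(X_t) = 160/9 - 160*exp(-18*t/5)/9

The OU SDE dX = -theta X dt + sigma dB admits the integrating factor exp(theta t): d(exp(theta t) X_t) = sigma exp(theta t) dB_t. Integrating from 0 to t:
  X_t = x_0 * exp(-theta t) + sigma * int_0^t exp(-theta (t-s)) dB_s.
The Itô integral has mean 0 and (by the Itô isometry) variance sigma^2 * int_0^t exp(-2 theta (t - s)) ds = sigma^2 * (1 - exp(-2 theta t)) / (2 theta).
With theta = 9/5, sigma = 8, x_0 = 5/4:
  E[X_t] = 5/4 * exp(-9/5 t) = 5*exp(-9*t/5)/4
  Var(X_t) = (8)^2 * (1 - exp(-2*9/5 t)) / (2 * 9/5) = 160/9 - 160*exp(-18*t/5)/9.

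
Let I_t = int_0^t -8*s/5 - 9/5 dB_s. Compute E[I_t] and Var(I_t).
E[I_t] = 0; Var(I_t) = t*(64*t^2 + 216*t + 243)/75

The Itô integral of a deterministic integrand f(s) has mean 0 because each increment f(s) * (B_{s+ds} - B_s) has mean 0. By the Itô isometry:
  Var( int_0^t f(s) dB_s ) = E[ (int_0^t f(s) dB_s)^2 ] = int_0^t f(s)^2 ds.
Here f(s) = -8*s/5 - 9/5, so f(s)^2 = (8*s + 9)^2/25. Integrate:
  int_0^t ((8*s + 9)^2/25) ds = t*(64*t^2 + 216*t + 243)/75.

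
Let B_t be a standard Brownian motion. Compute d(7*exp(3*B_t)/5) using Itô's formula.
d(7*exp(3*B_t)/5) = (63*exp(3*B_t)/10) dt + (21*exp(3*B_t)/5) dB_t

Itô's formula for f(B_t) gives d f(B_t) = f'(B_t) dB_t + (1/2) f''(B_t) dt. Compute derivatives of f(x) = 7*exp(3*x)/5:
  f'(x)  = 21*exp(3*x)/5
  f''(x) = 63*exp(3*x)/5
Substitute x = B_t and multiply the f'' term by 1/2:
  drift     = (1/2) * (63*exp(3*x)/5) evaluated at B_t = 63*exp(3*B_t)/10
  diffusion = (21*exp(3*x)/5) evaluated at B_t = 21*exp(3*B_t)/5
Therefore d(7*exp(3*B_t)/5) = (63*exp(3*B_t)/10) dt + (21*exp(3*B_t)/5) dB_t.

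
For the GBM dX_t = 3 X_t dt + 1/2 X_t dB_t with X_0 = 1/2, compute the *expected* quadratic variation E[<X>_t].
E[<X>_t] = exp(25*t/4)/100 - 1/100

<X>_t = int_0^t ((1/2) * X_s)^2 ds. Taking expectation inside the integral: E[<X>_t] = (1/2)^2 * int_0^t E[X_s^2] ds. For GBM, E[X_s^2] = x_0^2 * exp((2 mu + sigma^2) s). Integrating:
  E[<X>_t] = (1/2)^2 * (1/2)^2 * (exp((2*3 + (1/2)^2) t) - 1) / (2*3 + (1/2)^2)
           = (1/2)^2 * (1/2)^2 * (exp((25/4) t) - 1) / (25/4) = exp(25*t/4)/100 - 1/100.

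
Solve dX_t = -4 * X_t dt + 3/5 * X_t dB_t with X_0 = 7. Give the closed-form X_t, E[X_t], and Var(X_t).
X_t = 7 * exp((-209/50) t + (3/5) B_t); E[X_t] = 7*exp(-4*t); Var(X_t) = (49*exp(9*t/25) - 49)*exp(-8*t)

For GBM dX = mu X dt + sigma X dB with X_0 = x_0, apply Itô to Y = log X: dY = (mu - sigma^2/2) dt + sigma dB, so Y_t = log(x_0) + (mu - sigma^2/2) t + sigma B_t and hence X_t = x_0 * exp((mu - sigma^2/2) t + sigma B_t).
With mu = -4, sigma = 3/5, x_0 = 7, this gives:
  X_t = 7 * exp((-209/50) * t + (3/5) * B_t).
Since sigma*B_t ~ Normal(0, sigma^2 t), E[exp(sigma*B_t)] = exp(sigma^2 t / 2); so E[X_t] = x_0 * exp((mu - sigma^2/2) t) * exp(sigma^2 t / 2) = x_0 * exp(mu t) = 7*exp(-4*t).
Var(X_t) = E[X_t^2] - (E[X_t])^2 = x_0^2 * exp(2 mu t) * (exp(sigma^2 t) - 1) = (49*exp(9*t/25) - 49)*exp(-8*t).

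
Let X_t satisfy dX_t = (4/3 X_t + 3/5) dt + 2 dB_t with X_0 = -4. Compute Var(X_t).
Var(X_t) = 3*exp(8*t/3)/2 - 3/2

The variance V(t) = Var(X_t) satisfies V'(t) = 2 a V(t) + c^2 with V(0) = 0 (drift coefficient is linear in X, diffusion is constant). With a = 4/3, c = 2, the solution is
  V(t) = (c^2 / (2 a)) * (exp(2 a t) - 1)
       = (2^2 / (2*(4/3))) * (exp((8/3) t) - 1)
       = 3*exp(8*t/3)/2 - 3/2.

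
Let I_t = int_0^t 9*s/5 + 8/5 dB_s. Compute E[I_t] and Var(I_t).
E[I_t] = 0; Var(I_t) = t*(27*t^2 + 72*t + 64)/25

The Itô integral of a deterministic integrand f(s) has mean 0 because each increment f(s) * (B_{s+ds} - B_s) has mean 0. By the Itô isometry:
  Var( int_0^t f(s) dB_s ) = E[ (int_0^t f(s) dB_s)^2 ] = int_0^t f(s)^2 ds.
Here f(s) = 9*s/5 + 8/5, so f(s)^2 = (9*s + 8)^2/25. Integrate:
  int_0^t ((9*s + 8)^2/25) ds = t*(27*t^2 + 72*t + 64)/25.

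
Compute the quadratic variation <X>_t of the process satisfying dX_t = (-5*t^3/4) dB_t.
<X>_t = 25*t^7/112

For an Itô process dX_t = a(t) dt + b(t) dB_t, the quadratic variation is <X>_t = int_0^t b(s)^2 ds (the drift term does not contribute). Here b(s) = -5*s^3/4, so
  b(s)^2 = 25*s^6/16.
Integrating from 0 to t:
  <X>_t = int_0^t (25*s^6/16) ds = 25*t^7/112.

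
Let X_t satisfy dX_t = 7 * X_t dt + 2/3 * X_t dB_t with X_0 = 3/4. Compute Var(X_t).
Var(X_t) = 9*(exp(4*t/9) - 1)*exp(14*t)/16

For GBM dX = mu X dt + sigma X dB with X_0 = x_0, apply Itô to Y = log X: dY = (mu - sigma^2/2) dt + sigma dB, so Y_t = log(x_0) + (mu - sigma^2/2) t + sigma B_t and hence X_t = x_0 * exp((mu - sigma^2/2) t + sigma B_t).
With mu = 7, sigma = 2/3, x_0 = 3/4, this gives:
  X_t = 3/4 * exp((61/9) * t + (2/3) * B_t).
Since sigma*B_t ~ Normal(0, sigma^2 t), E[exp(sigma*B_t)] = exp(sigma^2 t / 2); so E[X_t] = x_0 * exp((mu - sigma^2/2) t) * exp(sigma^2 t / 2) = x_0 * exp(mu t) = 3*exp(7*t)/4.
Var(X_t) = E[X_t^2] - (E[X_t])^2 = x_0^2 * exp(2 mu t) * (exp(sigma^2 t) - 1) = 9*(exp(4*t/9) - 1)*exp(14*t)/16.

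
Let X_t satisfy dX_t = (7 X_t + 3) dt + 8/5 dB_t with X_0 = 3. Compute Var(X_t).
Var(X_t) = 32*exp(14*t)/175 - 32/175

The variance V(t) = Var(X_t) satisfies V'(t) = 2 a V(t) + c^2 with V(0) = 0 (drift coefficient is linear in X, diffusion is constant). With a = 7, c = 8/5, the solution is
  V(t) = (c^2 / (2 a)) * (exp(2 a t) - 1)
       = ((8/5)^2 / (2*7)) * (exp(14 t) - 1)
       = 32*exp(14*t)/175 - 32/175.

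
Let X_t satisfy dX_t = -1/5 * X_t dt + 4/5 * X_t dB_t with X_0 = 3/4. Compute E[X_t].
E[X_t] = 3*exp(-t/5)/4

For GBM dX = mu X dt + sigma X dB with X_0 = x_0, apply Itô to Y = log X: dY = (mu - sigma^2/2) dt + sigma dB, so Y_t = log(x_0) + (mu - sigma^2/2) t + sigma B_t and hence X_t = x_0 * exp((mu - sigma^2/2) t + sigma B_t).
With mu = -1/5, sigma = 4/5, x_0 = 3/4, this gives:
  X_t = 3/4 * exp((-13/25) * t + (4/5) * B_t).
Since sigma*B_t ~ Normal(0, sigma^2 t), E[exp(sigma*B_t)] = exp(sigma^2 t / 2); so E[X_t] = x_0 * exp((mu - sigma^2/2) t) * exp(sigma^2 t / 2) = x_0 * exp(mu t) = 3*exp(-t/5)/4.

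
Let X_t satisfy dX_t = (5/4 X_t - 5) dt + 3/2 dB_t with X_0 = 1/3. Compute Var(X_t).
Var(X_t) = 9*exp(5*t/2)/10 - 9/10

The variance V(t) = Var(X_t) satisfies V'(t) = 2 a V(t) + c^2 with V(0) = 0 (drift coefficient is linear in X, diffusion is constant). With a = 5/4, c = 3/2, the solution is
  V(t) = (c^2 / (2 a)) * (exp(2 a t) - 1)
       = ((3/2)^2 / (2*(5/4))) * (exp((5/2) t) - 1)
       = 9*exp(5*t/2)/10 - 9/10.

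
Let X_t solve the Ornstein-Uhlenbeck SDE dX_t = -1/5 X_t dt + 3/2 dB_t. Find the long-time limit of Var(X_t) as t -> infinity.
lim Var(X_t) = 45/8

The OU SDE dX = -theta X dt + sigma dB admits the integrating factor exp(theta t): d(exp(theta t) X_t) = sigma exp(theta t) dB_t. Integrating from 0 to t gives X_t = x_0 * exp(-theta t) + sigma * int_0^t exp(-theta (t-s)) dB_s for any initial x_0. The Itô integral has variance (by the Itô isometry) sigma^2 * int_0^t exp(-2 theta (t - s)) ds = sigma^2 * (1 - exp(-2 theta t)) / (2 theta), independent of x_0.
With theta = 1/5, sigma = 3/2:
  Var(X_t) = (3/2)^2 * (1 - exp(-2*1/5 t)) / (2 * 1/5) = 45/8 - 45*exp(-2*t/5)/8.
As t -> infinity, exp(-2*1/5 t) -> 0, so the stationary variance is sigma^2 / (2 theta) = 45/8.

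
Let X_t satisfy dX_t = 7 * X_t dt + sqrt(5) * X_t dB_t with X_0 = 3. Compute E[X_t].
E[X_t] = 3*exp(7*t)

For GBM dX = mu X dt + sigma X dB with X_0 = x_0, apply Itô to Y = log X: dY = (mu - sigma^2/2) dt + sigma dB, so Y_t = log(x_0) + (mu - sigma^2/2) t + sigma B_t and hence X_t = x_0 * exp((mu - sigma^2/2) t + sigma B_t).
With mu = 7, sigma = sqrt(5), x_0 = 3, this gives:
  X_t = 3 * exp((9/2) * t + (sqrt(5)) * B_t).
Since sigma*B_t ~ Normal(0, sigma^2 t), E[exp(sigma*B_t)] = exp(sigma^2 t / 2); so E[X_t] = x_0 * exp((mu - sigma^2/2) t) * exp(sigma^2 t / 2) = x_0 * exp(mu t) = 3*exp(7*t).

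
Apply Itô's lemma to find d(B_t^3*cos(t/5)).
d(B_t^3*cos(t/5)) = (B_t*(-B_t^2*sin(t/5) + 15*cos(t/5))/5) dt + (3*B_t^2*cos(t/5)) dB_t

Itô's formula for f(t, x): d f(t, B_t) = (f_t + (1/2) f_xx) dt + f_x dB_t. Compute partials of f(t, x) = x^3*cos(t/5):
  f_t(t,x)  = -x^3*sin(t/5)/5
  f_x(t,x)  = 3*x^2*cos(t/5)
  f_xx(t,x) = 6*x*cos(t/5)
Assemble drift = f_t + (1/2) f_xx = x*(-x^2*sin(t/5) + 15*cos(t/5))/5 and diffusion = f_x = 3*x^2*cos(t/5). Substituting x = B_t:
  d(B_t^3*cos(t/5)) = (B_t*(-B_t^2*sin(t/5) + 15*cos(t/5))/5) dt + (3*B_t^2*cos(t/5)) dB_t.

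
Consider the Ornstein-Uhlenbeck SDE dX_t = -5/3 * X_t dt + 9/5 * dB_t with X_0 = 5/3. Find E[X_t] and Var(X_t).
E[X_t] = 5*exp(-5*t/3)/3; Var(X_t) = 243/250 - 243*exp(-10*t/3)/250

The OU SDE dX = -theta X dt + sigma dB admits the integrating factor exp(theta t): d(exp(theta t) X_t) = sigma exp(theta t) dB_t. Integrating from 0 to t:
  X_t = x_0 * exp(-theta t) + sigma * int_0^t exp(-theta (t-s)) dB_s.
The Itô integral has mean 0 and (by the Itô isometry) variance sigma^2 * int_0^t exp(-2 theta (t - s)) ds = sigma^2 * (1 - exp(-2 theta t)) / (2 theta).
With theta = 5/3, sigma = 9/5, x_0 = 5/3:
  E[X_t] = 5/3 * exp(-5/3 t) = 5*exp(-5*t/3)/3
  Var(X_t) = (9/5)^2 * (1 - exp(-2*5/3 t)) / (2 * 5/3) = 243/250 - 243*exp(-10*t/3)/250.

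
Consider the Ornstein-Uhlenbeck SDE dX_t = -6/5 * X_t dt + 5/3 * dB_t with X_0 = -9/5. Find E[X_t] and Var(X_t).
E[X_t] = -9*exp(-6*t/5)/5; Var(X_t) = 125/108 - 125*exp(-12*t/5)/108

The OU SDE dX = -theta X dt + sigma dB admits the integrating factor exp(theta t): d(exp(theta t) X_t) = sigma exp(theta t) dB_t. Integrating from 0 to t:
  X_t = x_0 * exp(-theta t) + sigma * int_0^t exp(-theta (t-s)) dB_s.
The Itô integral has mean 0 and (by the Itô isometry) variance sigma^2 * int_0^t exp(-2 theta (t - s)) ds = sigma^2 * (1 - exp(-2 theta t)) / (2 theta).
With theta = 6/5, sigma = 5/3, x_0 = -9/5:
  E[X_t] = -9/5 * exp(-6/5 t) = -9*exp(-6*t/5)/5
  Var(X_t) = (5/3)^2 * (1 - exp(-2*6/5 t)) / (2 * 6/5) = 125/108 - 125*exp(-12*t/5)/108.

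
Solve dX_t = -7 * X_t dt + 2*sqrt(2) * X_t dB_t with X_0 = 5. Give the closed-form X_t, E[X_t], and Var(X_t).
X_t = 5 * exp((-11) t + (2*sqrt(2)) B_t); E[X_t] = 5*exp(-7*t); Var(X_t) = (25*exp(8*t) - 25)*exp(-14*t)

For GBM dX = mu X dt + sigma X dB with X_0 = x_0, apply Itô to Y = log X: dY = (mu - sigma^2/2) dt + sigma dB, so Y_t = log(x_0) + (mu - sigma^2/2) t + sigma B_t and hence X_t = x_0 * exp((mu - sigma^2/2) t + sigma B_t).
With mu = -7, sigma = 2*sqrt(2), x_0 = 5, this gives:
  X_t = 5 * exp((-11) * t + (2*sqrt(2)) * B_t).
Since sigma*B_t ~ Normal(0, sigma^2 t), E[exp(sigma*B_t)] = exp(sigma^2 t / 2); so E[X_t] = x_0 * exp((mu - sigma^2/2) t) * exp(sigma^2 t / 2) = x_0 * exp(mu t) = 5*exp(-7*t).
Var(X_t) = E[X_t^2] - (E[X_t])^2 = x_0^2 * exp(2 mu t) * (exp(sigma^2 t) - 1) = (25*exp(8*t) - 25)*exp(-14*t).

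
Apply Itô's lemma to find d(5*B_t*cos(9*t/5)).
d(5*B_t*cos(9*t/5)) = (-9*B_t*sin(9*t/5)) dt + (5*cos(9*t/5)) dB_t

Itô's formula for f(t, x): d f(t, B_t) = (f_t + (1/2) f_xx) dt + f_x dB_t. Compute partials of f(t, x) = 5*x*cos(9*t/5):
  f_t(t,x)  = -9*x*sin(9*t/5)
  f_x(t,x)  = 5*cos(9*t/5)
  f_xx(t,x) = 0
Assemble drift = f_t + (1/2) f_xx = -9*x*sin(9*t/5) and diffusion = f_x = 5*cos(9*t/5). Substituting x = B_t:
  d(5*B_t*cos(9*t/5)) = (-9*B_t*sin(9*t/5)) dt + (5*cos(9*t/5)) dB_t.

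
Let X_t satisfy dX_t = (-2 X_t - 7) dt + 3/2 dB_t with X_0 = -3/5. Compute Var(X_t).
Var(X_t) = 9/16 - 9*exp(-4*t)/16

The variance V(t) = Var(X_t) satisfies V'(t) = 2 a V(t) + c^2 with V(0) = 0 (drift coefficient is linear in X, diffusion is constant). With a = -2, c = 3/2, the solution is
  V(t) = (c^2 / (2 a)) * (exp(2 a t) - 1)
       = ((3/2)^2 / (2*(-2))) * (exp((-4) t) - 1)
       = 9/16 - 9*exp(-4*t)/16.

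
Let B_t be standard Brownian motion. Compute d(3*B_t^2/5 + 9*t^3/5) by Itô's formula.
d(3*B_t^2/5 + 9*t^3/5) = (27*t^2/5 + 3/5) dt + (6*B_t/5) dB_t

Itô's formula for f(t, x): d f(t, B_t) = (f_t + (1/2) f_xx) dt + f_x dB_t. Compute partials of f(t, x) = 9*t^3/5 + 3*x^2/5:
  f_t(t,x)  = 27*t^2/5
  f_x(t,x)  = 6*x/5
  f_xx(t,x) = 6/5
Assemble drift = f_t + (1/2) f_xx = 27*t^2/5 + 3/5 and diffusion = f_x = 6*x/5. Substituting x = B_t:
  d(3*B_t^2/5 + 9*t^3/5) = (27*t^2/5 + 3/5) dt + (6*B_t/5) dB_t.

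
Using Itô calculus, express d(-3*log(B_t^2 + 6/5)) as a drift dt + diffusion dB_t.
d(-3*log(B_t^2 + 6/5)) = (15*(5*B_t^2 - 6)/(5*B_t^2 + 6)^2) dt + (-30*B_t/(5*B_t^2 + 6)) dB_t

Itô's formula for f(B_t) gives d f(B_t) = f'(B_t) dB_t + (1/2) f''(B_t) dt. Compute derivatives of f(x) = -3*log(x^2 + 6/5):
  f'(x)  = -30*x/(5*x^2 + 6)
  f''(x) = 30*(5*x^2 - 6)/(5*x^2 + 6)^2
Substitute x = B_t and multiply the f'' term by 1/2:
  drift     = (1/2) * (30*(5*x^2 - 6)/(5*x^2 + 6)^2) evaluated at B_t = 15*(5*B_t^2 - 6)/(5*B_t^2 + 6)^2
  diffusion = (-30*x/(5*x^2 + 6)) evaluated at B_t = -30*B_t/(5*B_t^2 + 6)
Therefore d(-3*log(B_t^2 + 6/5)) = (15*(5*B_t^2 - 6)/(5*B_t^2 + 6)^2) dt + (-30*B_t/(5*B_t^2 + 6)) dB_t.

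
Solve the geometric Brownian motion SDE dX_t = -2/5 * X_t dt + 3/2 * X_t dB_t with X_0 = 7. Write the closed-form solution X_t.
X_t = 7 * exp((-61/40) * t + (3/2) * B_t)

For GBM dX = mu X dt + sigma X dB with X_0 = x_0, apply Itô to Y = log X: dY = (mu - sigma^2/2) dt + sigma dB, so Y_t = log(x_0) + (mu - sigma^2/2) t + sigma B_t and hence X_t = x_0 * exp((mu - sigma^2/2) t + sigma B_t).
With mu = -2/5, sigma = 3/2, x_0 = 7, this gives:
  X_t = 7 * exp((-61/40) * t + (3/2) * B_t).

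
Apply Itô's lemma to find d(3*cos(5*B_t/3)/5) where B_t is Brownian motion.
d(3*cos(5*B_t/3)/5) = (-5*cos(5*B_t/3)/6) dt + (-sin(5*B_t/3)) dB_t

Itô's formula for f(B_t) gives d f(B_t) = f'(B_t) dB_t + (1/2) f''(B_t) dt. Compute derivatives of f(x) = 3*cos(5*x/3)/5:
  f'(x)  = -sin(5*x/3)
  f''(x) = -5*cos(5*x/3)/3
Substitute x = B_t and multiply the f'' term by 1/2:
  drift     = (1/2) * (-5*cos(5*x/3)/3) evaluated at B_t = -5*cos(5*B_t/3)/6
  diffusion = (-sin(5*x/3)) evaluated at B_t = -sin(5*B_t/3)
Therefore d(3*cos(5*B_t/3)/5) = (-5*cos(5*B_t/3)/6) dt + (-sin(5*B_t/3)) dB_t.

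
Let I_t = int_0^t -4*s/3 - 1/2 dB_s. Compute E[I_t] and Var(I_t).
E[I_t] = 0; Var(I_t) = t*(64*t^2 + 72*t + 27)/108

The Itô integral of a deterministic integrand f(s) has mean 0 because each increment f(s) * (B_{s+ds} - B_s) has mean 0. By the Itô isometry:
  Var( int_0^t f(s) dB_s ) = E[ (int_0^t f(s) dB_s)^2 ] = int_0^t f(s)^2 ds.
Here f(s) = -4*s/3 - 1/2, so f(s)^2 = (8*s + 3)^2/36. Integrate:
  int_0^t ((8*s + 3)^2/36) ds = t*(64*t^2 + 72*t + 27)/108.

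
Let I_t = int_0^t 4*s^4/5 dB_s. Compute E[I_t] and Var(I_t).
E[I_t] = 0; Var(I_t) = 16*t^9/225

The Itô integral of a deterministic integrand f(s) has mean 0 because each increment f(s) * (B_{s+ds} - B_s) has mean 0. By the Itô isometry:
  Var( int_0^t f(s) dB_s ) = E[ (int_0^t f(s) dB_s)^2 ] = int_0^t f(s)^2 ds.
Here f(s) = 4*s^4/5, so f(s)^2 = 16*s^8/25. Integrate:
  int_0^t (16*s^8/25) ds = 16*t^9/225.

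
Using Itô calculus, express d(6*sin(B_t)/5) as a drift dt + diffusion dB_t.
d(6*sin(B_t)/5) = (-3*sin(B_t)/5) dt + (6*cos(B_t)/5) dB_t

Itô's formula for f(B_t) gives d f(B_t) = f'(B_t) dB_t + (1/2) f''(B_t) dt. Compute derivatives of f(x) = 6*sin(x)/5:
  f'(x)  = 6*cos(x)/5
  f''(x) = -6*sin(x)/5
Substitute x = B_t and multiply the f'' term by 1/2:
  drift     = (1/2) * (-6*sin(x)/5) evaluated at B_t = -3*sin(B_t)/5
  diffusion = (6*cos(x)/5) evaluated at B_t = 6*cos(B_t)/5
Therefore d(6*sin(B_t)/5) = (-3*sin(B_t)/5) dt + (6*cos(B_t)/5) dB_t.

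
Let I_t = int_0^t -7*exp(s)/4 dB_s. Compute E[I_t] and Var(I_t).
E[I_t] = 0; Var(I_t) = 49*exp(2*t)/32 - 49/32

The Itô integral of a deterministic integrand f(s) has mean 0 because each increment f(s) * (B_{s+ds} - B_s) has mean 0. By the Itô isometry:
  Var( int_0^t f(s) dB_s ) = E[ (int_0^t f(s) dB_s)^2 ] = int_0^t f(s)^2 ds.
Here f(s) = -7*exp(s)/4, so f(s)^2 = 49*exp(2*s)/16. Integrate:
  int_0^t (49*exp(2*s)/16) ds = 49*exp(2*t)/32 - 49/32.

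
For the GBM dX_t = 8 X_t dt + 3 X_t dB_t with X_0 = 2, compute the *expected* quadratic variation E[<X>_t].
E[<X>_t] = 36*exp(25*t)/25 - 36/25

<X>_t = int_0^t (3 * X_s)^2 ds. Taking expectation inside the integral: E[<X>_t] = 3^2 * int_0^t E[X_s^2] ds. For GBM, E[X_s^2] = x_0^2 * exp((2 mu + sigma^2) s). Integrating:
  E[<X>_t] = 3^2 * 2^2 * (exp((2*8 + 3^2) t) - 1) / (2*8 + 3^2)
           = 3^2 * 2^2 * (exp(25 t) - 1) / 25 = 36*exp(25*t)/25 - 36/25.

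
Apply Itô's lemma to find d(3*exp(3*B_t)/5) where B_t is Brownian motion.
d(3*exp(3*B_t)/5) = (27*exp(3*B_t)/10) dt + (9*exp(3*B_t)/5) dB_t

Itô's formula for f(B_t) gives d f(B_t) = f'(B_t) dB_t + (1/2) f''(B_t) dt. Compute derivatives of f(x) = 3*exp(3*x)/5:
  f'(x)  = 9*exp(3*x)/5
  f''(x) = 27*exp(3*x)/5
Substitute x = B_t and multiply the f'' term by 1/2:
  drift     = (1/2) * (27*exp(3*x)/5) evaluated at B_t = 27*exp(3*B_t)/10
  diffusion = (9*exp(3*x)/5) evaluated at B_t = 9*exp(3*B_t)/5
Therefore d(3*exp(3*B_t)/5) = (27*exp(3*B_t)/10) dt + (9*exp(3*B_t)/5) dB_t.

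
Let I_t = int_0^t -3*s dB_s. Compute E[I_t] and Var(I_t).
E[I_t] = 0; Var(I_t) = 3*t^3

The Itô integral of a deterministic integrand f(s) has mean 0 because each increment f(s) * (B_{s+ds} - B_s) has mean 0. By the Itô isometry:
  Var( int_0^t f(s) dB_s ) = E[ (int_0^t f(s) dB_s)^2 ] = int_0^t f(s)^2 ds.
Here f(s) = -3*s, so f(s)^2 = 9*s^2. Integrate:
  int_0^t (9*s^2) ds = 3*t^3.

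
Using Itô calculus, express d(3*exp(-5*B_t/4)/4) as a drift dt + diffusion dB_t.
d(3*exp(-5*B_t/4)/4) = (75*exp(-5*B_t/4)/128) dt + (-15*exp(-5*B_t/4)/16) dB_t

Itô's formula for f(B_t) gives d f(B_t) = f'(B_t) dB_t + (1/2) f''(B_t) dt. Compute derivatives of f(x) = 3*exp(-5*x/4)/4:
  f'(x)  = -15*exp(-5*x/4)/16
  f''(x) = 75*exp(-5*x/4)/64
Substitute x = B_t and multiply the f'' term by 1/2:
  drift     = (1/2) * (75*exp(-5*x/4)/64) evaluated at B_t = 75*exp(-5*B_t/4)/128
  diffusion = (-15*exp(-5*x/4)/16) evaluated at B_t = -15*exp(-5*B_t/4)/16
Therefore d(3*exp(-5*B_t/4)/4) = (75*exp(-5*B_t/4)/128) dt + (-15*exp(-5*B_t/4)/16) dB_t.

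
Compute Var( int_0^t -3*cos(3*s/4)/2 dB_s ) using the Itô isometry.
Var = 9*t/8 + 3*sin(3*t/2)/4

The Itô integral of a deterministic integrand f(s) has mean 0 because each increment f(s) * (B_{s+ds} - B_s) has mean 0. By the Itô isometry:
  Var( int_0^t f(s) dB_s ) = E[ (int_0^t f(s) dB_s)^2 ] = int_0^t f(s)^2 ds.
Here f(s) = -3*cos(3*s/4)/2, so f(s)^2 = 9*cos(3*s/4)^2/4. Integrate:
  int_0^t (9*cos(3*s/4)^2/4) ds = 9*t/8 + 3*sin(3*t/2)/4.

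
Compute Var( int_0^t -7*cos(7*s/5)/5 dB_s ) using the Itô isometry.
Var = 49*t/50 + 7*sin(14*t/5)/20

The Itô integral of a deterministic integrand f(s) has mean 0 because each increment f(s) * (B_{s+ds} - B_s) has mean 0. By the Itô isometry:
  Var( int_0^t f(s) dB_s ) = E[ (int_0^t f(s) dB_s)^2 ] = int_0^t f(s)^2 ds.
Here f(s) = -7*cos(7*s/5)/5, so f(s)^2 = 49*cos(7*s/5)^2/25. Integrate:
  int_0^t (49*cos(7*s/5)^2/25) ds = 49*t/50 + 7*sin(14*t/5)/20.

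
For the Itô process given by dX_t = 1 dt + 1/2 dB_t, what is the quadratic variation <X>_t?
<X>_t = t/4

For an Itô process dX_t = a(t) dt + b(t) dB_t, the quadratic variation is <X>_t = int_0^t b(s)^2 ds (the drift term does not contribute). Here b(s) = 1/2, so
  b(s)^2 = 1/4.
Integrating from 0 to t:
  <X>_t = int_0^t (1/4) ds = t/4.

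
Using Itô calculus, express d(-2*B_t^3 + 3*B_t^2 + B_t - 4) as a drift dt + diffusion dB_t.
d(-2*B_t^3 + 3*B_t^2 + B_t - 4) = (3 - 6*B_t) dt + (-6*B_t^2 + 6*B_t + 1) dB_t

Itô's formula for f(B_t) gives d f(B_t) = f'(B_t) dB_t + (1/2) f''(B_t) dt. Compute derivatives of f(x) = -2*x^3 + 3*x^2 + x - 4:
  f'(x)  = -6*x^2 + 6*x + 1
  f''(x) = 6 - 12*x
Substitute x = B_t and multiply the f'' term by 1/2:
  drift     = (1/2) * (6 - 12*x) evaluated at B_t = 3 - 6*B_t
  diffusion = (-6*x^2 + 6*x + 1) evaluated at B_t = -6*B_t^2 + 6*B_t + 1
Therefore d(-2*B_t^3 + 3*B_t^2 + B_t - 4) = (3 - 6*B_t) dt + (-6*B_t^2 + 6*B_t + 1) dB_t.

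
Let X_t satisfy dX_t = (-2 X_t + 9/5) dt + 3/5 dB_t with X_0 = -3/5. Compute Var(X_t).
Var(X_t) = 9/100 - 9*exp(-4*t)/100

The variance V(t) = Var(X_t) satisfies V'(t) = 2 a V(t) + c^2 with V(0) = 0 (drift coefficient is linear in X, diffusion is constant). With a = -2, c = 3/5, the solution is
  V(t) = (c^2 / (2 a)) * (exp(2 a t) - 1)
       = ((3/5)^2 / (2*(-2))) * (exp((-4) t) - 1)
       = 9/100 - 9*exp(-4*t)/100.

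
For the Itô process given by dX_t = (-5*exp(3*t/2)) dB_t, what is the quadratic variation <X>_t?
<X>_t = 25*exp(3*t)/3 - 25/3

For an Itô process dX_t = a(t) dt + b(t) dB_t, the quadratic variation is <X>_t = int_0^t b(s)^2 ds (the drift term does not contribute). Here b(s) = -5*exp(3*s/2), so
  b(s)^2 = 25*exp(3*s).
Integrating from 0 to t:
  <X>_t = int_0^t (25*exp(3*s)) ds = 25*exp(3*t)/3 - 25/3.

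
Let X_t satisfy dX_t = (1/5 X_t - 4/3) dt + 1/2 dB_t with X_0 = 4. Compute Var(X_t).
Var(X_t) = 5*exp(2*t/5)/8 - 5/8

The variance V(t) = Var(X_t) satisfies V'(t) = 2 a V(t) + c^2 with V(0) = 0 (drift coefficient is linear in X, diffusion is constant). With a = 1/5, c = 1/2, the solution is
  V(t) = (c^2 / (2 a)) * (exp(2 a t) - 1)
       = ((1/2)^2 / (2*(1/5))) * (exp((2/5) t) - 1)
       = 5*exp(2*t/5)/8 - 5/8.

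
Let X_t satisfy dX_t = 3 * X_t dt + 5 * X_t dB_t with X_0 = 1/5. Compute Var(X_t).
Var(X_t) = (exp(25*t) - 1)*exp(6*t)/25

For GBM dX = mu X dt + sigma X dB with X_0 = x_0, apply Itô to Y = log X: dY = (mu - sigma^2/2) dt + sigma dB, so Y_t = log(x_0) + (mu - sigma^2/2) t + sigma B_t and hence X_t = x_0 * exp((mu - sigma^2/2) t + sigma B_t).
With mu = 3, sigma = 5, x_0 = 1/5, this gives:
  X_t = 1/5 * exp((-19/2) * t + (5) * B_t).
Since sigma*B_t ~ Normal(0, sigma^2 t), E[exp(sigma*B_t)] = exp(sigma^2 t / 2); so E[X_t] = x_0 * exp((mu - sigma^2/2) t) * exp(sigma^2 t / 2) = x_0 * exp(mu t) = exp(3*t)/5.
Var(X_t) = E[X_t^2] - (E[X_t])^2 = x_0^2 * exp(2 mu t) * (exp(sigma^2 t) - 1) = (exp(25*t) - 1)*exp(6*t)/25.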